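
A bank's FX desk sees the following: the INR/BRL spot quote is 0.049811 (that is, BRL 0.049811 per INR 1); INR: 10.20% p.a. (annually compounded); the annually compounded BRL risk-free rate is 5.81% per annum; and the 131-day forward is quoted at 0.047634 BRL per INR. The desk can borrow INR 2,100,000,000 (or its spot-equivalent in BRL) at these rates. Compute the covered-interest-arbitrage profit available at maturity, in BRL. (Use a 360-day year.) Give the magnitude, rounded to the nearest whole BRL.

BRL 3,144,931

T = 131/360 years.
Route A — deposit INR, sell forward: 2,100,000,000 × 1.03597533004 × 0.047634 = BRL 103,630,062.63.
Route B — convert at spot, deposit BRL: 2,100,000,000 × 0.049811 × 1.02076318622 = BRL 106,774,993.64.
The quoted forward undervalues INR, so borrow INR, convert to BRL at spot, deposit the BRL at 5.81%, and buy INR forward at 0.047634 to cover the loan.
Profit = 106,774,993.64 − 103,630,062.63 = BRL 3,144,931.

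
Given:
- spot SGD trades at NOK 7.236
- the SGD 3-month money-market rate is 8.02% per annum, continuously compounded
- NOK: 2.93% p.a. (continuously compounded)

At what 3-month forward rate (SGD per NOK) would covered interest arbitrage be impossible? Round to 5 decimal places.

0.13997

T = 3/12 years.
NOK growth factor: e^(0.0293×3/12) = 1.0073519.
SGD accumulates by e^(0.0802×3/12) = 1.0202524.
CIP: F = S · (grow NOK)/(grow SGD) = 7.236 × 1.0073519/1.0202524 = 7.144505 NOK per SGD.
Invert for SGD per NOK: 1 / 7.144505 = 0.13997.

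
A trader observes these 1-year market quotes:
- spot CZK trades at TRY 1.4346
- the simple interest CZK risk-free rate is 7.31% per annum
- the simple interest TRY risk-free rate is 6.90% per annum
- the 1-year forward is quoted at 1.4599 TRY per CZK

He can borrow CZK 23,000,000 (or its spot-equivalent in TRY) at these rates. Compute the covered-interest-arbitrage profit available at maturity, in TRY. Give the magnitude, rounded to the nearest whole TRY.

T = 1 year.
Invest the CZK and cover forward: 23,000,000 × 1.073100 × 1.4599 = TRY 36,032,229.87.
Convert at spot and invest in TRY: 23,000,000 × 1.4346 × 1.069000 = TRY 35,272,510.20.
The quoted forward overvalues CZK, so borrow TRY, buy CZK at spot, deposit the CZK at 7.31%, and sell the proceeds forward at 1.4599.
Arbitrage profit = |36,032,229.87 − 35,272,510.20| = TRY 759,720.

TRY 759,720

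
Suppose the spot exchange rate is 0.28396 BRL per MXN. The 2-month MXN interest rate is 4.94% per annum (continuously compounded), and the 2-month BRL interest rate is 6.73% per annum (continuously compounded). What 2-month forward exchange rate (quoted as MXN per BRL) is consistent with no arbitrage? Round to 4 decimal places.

3.5111

T = 2/12 years.
BRL accumulates by e^(0.0673×2/12) = 1.0112798.
MXN accumulates by e^(0.0494×2/12) = 1.0082673.
Forward (BRL per MXN) = 0.28396 × 1.0112798 / 1.0082673 = 0.2848084.
Invert for MXN per BRL: 1 / 0.2848084 = 3.5111.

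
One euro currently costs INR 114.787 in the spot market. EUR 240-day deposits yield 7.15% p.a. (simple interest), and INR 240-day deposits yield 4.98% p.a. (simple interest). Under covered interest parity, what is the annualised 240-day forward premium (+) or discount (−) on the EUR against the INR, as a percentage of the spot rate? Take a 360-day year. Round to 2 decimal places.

-2.07%

T = 240/360 years.
CIP forward (INR per EUR) = 114.787 × 1.033200/1.0476667 = 113.201964.
(F − S)/S ÷ T = (113.201964 − 114.787)/114.787/(240/360) = -0.020713 → -2.07%.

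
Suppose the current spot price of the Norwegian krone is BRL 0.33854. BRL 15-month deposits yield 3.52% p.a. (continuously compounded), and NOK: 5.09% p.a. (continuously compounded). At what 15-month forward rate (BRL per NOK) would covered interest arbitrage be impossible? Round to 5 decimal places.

T = 15/12 years.
BRL accumulates by e^(0.0352×15/12) = 1.0449824.
NOK growth factor: e^(0.0509×15/12) = 1.0656927.
CIP: F = S · (grow BRL)/(grow NOK) = 0.33854 × 1.0449824/1.0656927 = 0.3319609 BRL per NOK.

0.33196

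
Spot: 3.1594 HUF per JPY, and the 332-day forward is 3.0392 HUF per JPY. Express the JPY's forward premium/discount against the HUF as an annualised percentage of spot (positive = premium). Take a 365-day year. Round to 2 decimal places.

T = 332/365 years.
JPY trades forward at -3.80452% vs spot over the period.
×(1/T) gives -4.18% p.a.

-4.18%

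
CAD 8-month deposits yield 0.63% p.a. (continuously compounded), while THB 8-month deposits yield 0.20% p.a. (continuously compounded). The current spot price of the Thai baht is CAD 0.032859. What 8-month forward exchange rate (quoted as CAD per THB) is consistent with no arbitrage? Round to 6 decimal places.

T = 8/12 years.
Growth of 1 CAD over T: e^(0.0063×8/12) = 1.0042088.
Growth of 1 THB over T: e^(0.0020×8/12) = 1.0013342.
So F = 0.032859 × 1.0042088 / 1.0013342 = 0.03295333 (CAD/THB).

0.032953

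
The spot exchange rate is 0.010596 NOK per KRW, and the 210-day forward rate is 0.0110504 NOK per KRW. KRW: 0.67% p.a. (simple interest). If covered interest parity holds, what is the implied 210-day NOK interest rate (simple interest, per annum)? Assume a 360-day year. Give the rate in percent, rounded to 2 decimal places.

8.05%

T = 210/360 years.
F/S = 0.0110504/0.010596 = 1.0428841 = (growth of NOK) / (growth of KRW).
The KRW side grows by 1 + 0.0067×210/360 = 1.0039083.
Hence g_NOK = 1.046960.
(1.046960 − 1)/T = 0.080503, i.e. 8.05%.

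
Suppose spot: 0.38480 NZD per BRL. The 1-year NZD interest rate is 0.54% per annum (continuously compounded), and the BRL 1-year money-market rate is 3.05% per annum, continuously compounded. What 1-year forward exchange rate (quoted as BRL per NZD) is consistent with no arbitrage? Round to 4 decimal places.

2.6648

T = 1 year.
NZD growth factor: e^(0.0054×1) = 1.0054146.
Growth of 1 BRL over T: e^(0.0305×1) = 1.0309699.
Forward (NZD per BRL) = 0.3848 × 1.0054146 / 1.0309699 = 0.3752617.
Invert for BRL per NZD: 1 / 0.3752617 = 2.6648.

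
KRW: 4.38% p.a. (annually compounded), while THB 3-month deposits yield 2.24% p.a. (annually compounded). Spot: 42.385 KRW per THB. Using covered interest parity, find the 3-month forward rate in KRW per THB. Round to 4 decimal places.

42.6051

T = 3/12 years.
KRW accumulates by (1 + 0.0438)^(3/12) = 1.01077461.
THB accumulates by (1 + 0.0224)^(3/12) = 1.00555357.
CIP: F = S · (grow KRW)/(grow THB) = 42.385 × 1.01077461/1.00555357 = 42.605072 KRW per THB.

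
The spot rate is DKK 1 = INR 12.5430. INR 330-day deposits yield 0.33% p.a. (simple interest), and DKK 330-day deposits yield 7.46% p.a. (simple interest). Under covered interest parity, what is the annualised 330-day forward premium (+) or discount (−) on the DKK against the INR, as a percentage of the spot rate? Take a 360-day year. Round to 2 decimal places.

T = 330/360 years.
No-arbitrage forward: 12.543 × 1.003025 / 1.0683833 = 11.7756825 INR/DKK.
(F − S)/S ÷ T = (11.7756825 − 12.543)/12.543/(330/360) = -0.066736 → -6.67%.

-6.67%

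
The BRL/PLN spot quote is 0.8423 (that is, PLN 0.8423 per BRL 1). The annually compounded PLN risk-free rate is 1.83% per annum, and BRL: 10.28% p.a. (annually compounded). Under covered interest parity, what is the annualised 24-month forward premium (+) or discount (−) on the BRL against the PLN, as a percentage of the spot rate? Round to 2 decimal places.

-7.37%

T = 2 years.
No-arbitrage forward: 0.8423 × 1.0369349 / 1.2161678 = 0.7181659 PLN/BRL.
(F − S)/S ÷ T = (0.7181659 − 0.8423)/0.8423/2 = -0.073688 → -7.37%.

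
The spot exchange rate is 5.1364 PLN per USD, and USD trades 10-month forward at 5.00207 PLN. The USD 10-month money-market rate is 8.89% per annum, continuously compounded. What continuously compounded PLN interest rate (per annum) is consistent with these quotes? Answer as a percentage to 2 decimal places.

T = 10/12 years.
By CIP, F/S equals the PLN-to-USD growth ratio: 5.00207/5.1364 = 0.9738474.
USD growth factor: e^(0.0889×10/12) = 1.0768965.
That pins the PLN growth at 1.0487329.
r = ln(1.0487329)/(10/12) = 0.057099 → 5.71%.

5.71%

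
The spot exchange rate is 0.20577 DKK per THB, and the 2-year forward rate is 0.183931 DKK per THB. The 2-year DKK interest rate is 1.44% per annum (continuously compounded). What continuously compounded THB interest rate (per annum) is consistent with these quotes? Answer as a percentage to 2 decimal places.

7.05%

T = 2 years.
CIP gives F = S · g_DKK/g_THB, so g_DKK/g_THB = 0.183931/0.20577 = 0.8938669.
The DKK side grows by e^(0.0144×2) = 1.0292187.
That pins the THB growth at 1.1514228.
Take logs: ln 1.1514228 / 2 = 0.070499, so 7.05%.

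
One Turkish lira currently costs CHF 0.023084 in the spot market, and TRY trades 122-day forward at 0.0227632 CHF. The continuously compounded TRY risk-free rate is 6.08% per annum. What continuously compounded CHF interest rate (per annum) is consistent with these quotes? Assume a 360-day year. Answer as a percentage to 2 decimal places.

1.95%

T = 122/360 years.
CIP gives F = S · g_CHF/g_TRY, so g_CHF/g_TRY = 0.0227632/0.023084 = 0.9861029.
TRY growth factor: e^(0.0608×122/360) = 1.0208182.
Hence g_CHF = 1.0066318.
Take logs: ln 1.0066318 / (122/360) = 0.019505, so 1.95%.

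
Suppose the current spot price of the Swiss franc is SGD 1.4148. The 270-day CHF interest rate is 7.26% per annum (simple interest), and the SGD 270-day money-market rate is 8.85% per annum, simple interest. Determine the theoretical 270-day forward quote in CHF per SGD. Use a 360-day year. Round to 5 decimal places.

T = 270/360 years.
Growth of 1 SGD over T: 1 + 0.0885×270/360 = 1.066375.
Growth of 1 CHF over T: 1 + 0.0726×270/360 = 1.054450.
CIP: F = S · (grow SGD)/(grow CHF) = 1.4148 × 1.066375/1.054450 = 1.430800 SGD per CHF.
Invert for CHF per SGD: 1 / 1.430800 = 0.69891.

0.69891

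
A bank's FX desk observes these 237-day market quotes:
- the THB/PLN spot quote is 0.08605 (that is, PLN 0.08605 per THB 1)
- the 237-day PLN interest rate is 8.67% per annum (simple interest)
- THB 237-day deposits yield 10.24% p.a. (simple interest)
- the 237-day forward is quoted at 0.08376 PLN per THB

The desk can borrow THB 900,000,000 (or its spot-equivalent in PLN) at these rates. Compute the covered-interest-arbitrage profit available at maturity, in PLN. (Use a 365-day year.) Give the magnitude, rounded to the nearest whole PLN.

PLN 1,408,542

T = 237/365 years.
Route A — deposit THB, sell forward: 900,000,000 × 1.066489863 × 0.08376 = PLN 80,396,271.83.
Route B — convert at spot, deposit PLN: 900,000,000 × 0.08605 × 1.0562956164 = PLN 81,804,814.01.
The quoted forward undervalues THB, so borrow THB, convert to PLN at spot, deposit the PLN at 8.67%, and buy THB forward at 0.08376 to cover the loan.
The gap between the two covered legs is PLN 1,408,542.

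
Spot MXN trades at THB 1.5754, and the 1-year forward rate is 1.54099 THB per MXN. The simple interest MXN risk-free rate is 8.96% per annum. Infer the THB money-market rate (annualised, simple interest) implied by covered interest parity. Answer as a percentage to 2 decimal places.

T = 1 year.
By CIP, F/S equals the THB-to-MXN growth ratio: 1.54099/1.5754 = 0.9781579.
MXN growth factor: 1 + 0.0896×1 = 1.089600.
Hence g_THB = 1.0658008.
(1.0658008 − 1)/T = 0.065801, i.e. 6.58%.

6.58%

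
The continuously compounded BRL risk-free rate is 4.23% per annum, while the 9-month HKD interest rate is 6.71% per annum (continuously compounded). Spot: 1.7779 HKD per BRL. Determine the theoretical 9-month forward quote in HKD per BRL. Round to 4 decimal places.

T = 9/12 years.
Growth of 1 HKD over T: e^(0.0671×9/12) = 1.0516128.
Growth of 1 BRL over T: e^(0.0423×9/12) = 1.0322336.
So F = 1.7779 × 1.0516128 / 1.0322336 = 1.811278 (HKD/BRL).

1.8113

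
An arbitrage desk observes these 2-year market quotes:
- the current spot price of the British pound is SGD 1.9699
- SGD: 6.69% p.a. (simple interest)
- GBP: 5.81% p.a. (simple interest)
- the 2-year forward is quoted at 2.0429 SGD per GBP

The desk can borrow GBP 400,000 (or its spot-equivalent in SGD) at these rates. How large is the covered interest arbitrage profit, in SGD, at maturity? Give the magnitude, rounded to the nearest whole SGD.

T = 2 years.
Keep in GBP, deliver into the forward: 400,000·1.116200·2.0429 = SGD 912,113.99.
Swap to SGD now, deposit: 400,000·1.9699·1.133800 = SGD 893,389.05.
The quoted forward overvalues GBP, so borrow SGD, buy GBP at spot, deposit the GBP at 5.81%, and sell the proceeds forward at 2.0429.
Profit = 912,113.99 − 893,389.05 = SGD 18,725.

SGD 18,725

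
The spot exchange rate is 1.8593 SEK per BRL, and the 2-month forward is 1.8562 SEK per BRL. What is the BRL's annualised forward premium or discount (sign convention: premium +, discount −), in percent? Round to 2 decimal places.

-1.00%

T = 2/12 years.
BRL trades forward at -0.16673% vs spot over the period.
Per annum: -0.0016673 / (2/12) = -0.010004 = -1.00%.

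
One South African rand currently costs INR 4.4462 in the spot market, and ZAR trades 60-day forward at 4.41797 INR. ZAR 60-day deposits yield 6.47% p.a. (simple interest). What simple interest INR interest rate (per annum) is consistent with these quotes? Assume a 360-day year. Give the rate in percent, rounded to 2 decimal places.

2.62%

T = 60/360 years.
By CIP, F/S equals the INR-to-ZAR growth ratio: 4.41797/4.4462 = 0.9936508.
ZAR growth factor: 1 + 0.0647×60/360 = 1.0107833.
So the INR growth factor = 1.0043656.
r = (1.0043656 − 1)/(60/360) = 0.026194 → 2.62%.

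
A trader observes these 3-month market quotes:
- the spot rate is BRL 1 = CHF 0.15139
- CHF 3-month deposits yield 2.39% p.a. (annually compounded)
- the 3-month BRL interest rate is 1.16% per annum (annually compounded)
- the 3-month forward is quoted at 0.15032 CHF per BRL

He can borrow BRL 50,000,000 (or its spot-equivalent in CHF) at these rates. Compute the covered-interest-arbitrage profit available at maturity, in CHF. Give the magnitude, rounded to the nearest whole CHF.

CHF 76,626

T = 3/12 years.
Keep in BRL, deliver into the forward: 50,000,000·1.00288747·0.15032 = CHF 7,537,702.22.
Swap to CHF now, deposit: 50,000,000·0.15139·1.005922184 = CHF 7,614,327.97.
The quoted forward undervalues BRL, so borrow BRL, convert to CHF at spot, deposit the CHF at 2.39%, and buy BRL forward at 0.15032 to cover the loan.
The gap between the two covered legs is CHF 76,626.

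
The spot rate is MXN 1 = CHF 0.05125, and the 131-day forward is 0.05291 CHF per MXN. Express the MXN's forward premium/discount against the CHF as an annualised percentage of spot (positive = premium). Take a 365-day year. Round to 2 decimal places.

+9.02%

T = 131/365 years.
MXN trades forward at +3.23902% vs spot over the period.
Annualise by dividing by T: 0.0323902 / (131/365) = 0.090248 → 9.02%.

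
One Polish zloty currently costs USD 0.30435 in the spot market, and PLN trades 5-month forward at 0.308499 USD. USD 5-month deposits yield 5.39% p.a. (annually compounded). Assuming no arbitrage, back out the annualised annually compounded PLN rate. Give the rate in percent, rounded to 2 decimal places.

T = 5/12 years.
CIP gives F = S · g_USD/g_PLN, so g_USD/g_PLN = 0.308499/0.30435 = 1.0136323.
USD growth factor: (1 + 0.0539)^(5/12) = 1.022115.
Hence g_PLN = 1.0083686.
Annualise: 1.0083686^(12/5) − 1 = 0.020202 = 2.02%.

2.02%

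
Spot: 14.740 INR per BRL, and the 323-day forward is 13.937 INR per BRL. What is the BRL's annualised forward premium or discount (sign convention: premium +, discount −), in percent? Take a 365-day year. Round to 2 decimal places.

-6.16%

T = 323/365 years.
Period premium: (13.937 − 14.74)/14.74 = -0.0544776.
Per annum: -0.0544776 / (323/365) = -0.061561 = -6.16%.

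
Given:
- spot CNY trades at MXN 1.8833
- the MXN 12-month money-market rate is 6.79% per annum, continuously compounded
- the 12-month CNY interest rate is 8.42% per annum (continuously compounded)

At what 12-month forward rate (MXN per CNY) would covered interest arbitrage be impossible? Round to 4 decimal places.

T = 1 year.
MXN accumulates by e^(0.0679×1) = 1.0702583.
Growth of 1 CNY over T: e^(0.0842×1) = 1.0878464.
Forward (MXN per CNY) = 1.8833 × 1.0702583 / 1.0878464 = 1.852851.

1.8529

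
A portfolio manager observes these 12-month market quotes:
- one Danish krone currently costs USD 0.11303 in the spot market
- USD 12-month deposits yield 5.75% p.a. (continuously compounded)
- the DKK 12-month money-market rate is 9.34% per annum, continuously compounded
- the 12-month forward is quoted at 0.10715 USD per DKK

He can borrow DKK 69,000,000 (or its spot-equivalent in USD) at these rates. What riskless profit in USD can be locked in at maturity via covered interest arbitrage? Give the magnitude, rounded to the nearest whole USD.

USD 143,495

T = 1 year.
Keep in DKK, deliver into the forward: 69,000,000·1.097900808·0.10715 = USD 8,117,164.94.
Swap to USD now, deposit: 69,000,000·0.11303·1.059185271 = USD 8,260,660.07.
The quoted forward undervalues DKK, so borrow DKK, convert to USD at spot, deposit the USD at 5.75%, and buy DKK forward at 0.10715 to cover the loan.
Profit = 8,260,660.07 − 8,117,164.94 = USD 143,495.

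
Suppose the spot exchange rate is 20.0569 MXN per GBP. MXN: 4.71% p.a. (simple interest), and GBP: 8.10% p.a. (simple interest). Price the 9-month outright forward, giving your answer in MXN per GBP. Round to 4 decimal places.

19.5762

T = 9/12 years.
Growth of 1 MXN over T: 1 + 0.0471×9/12 = 1.035325.
GBP accumulates by 1 + 0.0810×9/12 = 1.060750.
CIP: F = S · (grow MXN)/(grow GBP) = 20.0569 × 1.035325/1.060750 = 19.576158 MXN per GBP.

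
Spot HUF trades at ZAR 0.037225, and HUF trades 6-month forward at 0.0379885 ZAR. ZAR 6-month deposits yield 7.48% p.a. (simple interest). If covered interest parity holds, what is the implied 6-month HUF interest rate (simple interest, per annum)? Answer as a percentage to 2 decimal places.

3.31%

T = 6/12 years.
CIP gives F = S · g_ZAR/g_HUF, so g_ZAR/g_HUF = 0.0379885/0.037225 = 1.0205104.
ZAR growth factor: 1 + 0.0748×6/12 = 1.037400.
Hence g_HUF = 1.0165501.
r = (1.0165501 − 1)/(6/12) = 0.033100 → 3.31%.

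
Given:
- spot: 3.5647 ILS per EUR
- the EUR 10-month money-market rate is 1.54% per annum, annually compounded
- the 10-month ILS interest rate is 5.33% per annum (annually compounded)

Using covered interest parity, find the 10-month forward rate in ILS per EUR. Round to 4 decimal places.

T = 10/12 years.
ILS growth factor: (1 + 0.0533)^(10/12) = 1.0442234.
EUR growth factor: (1 + 0.0154)^(10/12) = 1.012817.
Forward (ILS per EUR) = 3.5647 × 1.0442234 / 1.012817 = 3.675238.

3.6752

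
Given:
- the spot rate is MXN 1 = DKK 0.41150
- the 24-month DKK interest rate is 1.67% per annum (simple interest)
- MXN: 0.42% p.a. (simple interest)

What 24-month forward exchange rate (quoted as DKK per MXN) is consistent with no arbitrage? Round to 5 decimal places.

T = 2 years.
DKK growth factor: 1 + 0.0167×2 = 1.033400.
Growth of 1 MXN over T: 1 + 0.0042×2 = 1.008400.
Forward (DKK per MXN) = 0.4115 × 1.033400 / 1.008400 = 0.4217018.

0.42170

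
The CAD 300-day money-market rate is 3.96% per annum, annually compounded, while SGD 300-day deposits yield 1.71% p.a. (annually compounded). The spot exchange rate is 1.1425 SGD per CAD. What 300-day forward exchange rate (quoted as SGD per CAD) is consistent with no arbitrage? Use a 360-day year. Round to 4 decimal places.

1.1219

T = 300/360 years.
SGD growth factor: (1 + 0.0171)^(300/360) = 1.0142298.
CAD accumulates by (1 + 0.0396)^(300/360) = 1.0328927.
So F = 1.1425 × 1.0142298 / 1.0328927 = 1.121857 (SGD/CAD).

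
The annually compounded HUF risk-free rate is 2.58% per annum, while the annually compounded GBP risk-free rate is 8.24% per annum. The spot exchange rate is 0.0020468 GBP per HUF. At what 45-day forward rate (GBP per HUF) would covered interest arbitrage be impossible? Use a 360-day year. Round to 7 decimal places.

T = 45/360 years.
GBP growth factor: (1 + 0.0824)^(45/360) = 1.0099467.
HUF growth factor: (1 + 0.0258)^(45/360) = 1.0031892.
CIP: F = S · (grow GBP)/(grow HUF) = 0.0020468 × 1.0099467/1.0031892 = 0.002060587 GBP per HUF.

0.0020606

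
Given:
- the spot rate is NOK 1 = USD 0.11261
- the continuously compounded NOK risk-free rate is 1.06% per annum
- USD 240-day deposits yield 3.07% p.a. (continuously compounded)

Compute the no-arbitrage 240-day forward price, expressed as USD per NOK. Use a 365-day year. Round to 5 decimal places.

0.11411

T = 240/365 years.
Growth of 1 USD over T: e^(0.0307×240/365) = 1.0203914.
NOK growth factor: e^(0.0106×240/365) = 1.0069942.
CIP: F = S · (grow USD)/(grow NOK) = 0.11261 × 1.0203914/1.0069942 = 0.1141082 USD per NOK.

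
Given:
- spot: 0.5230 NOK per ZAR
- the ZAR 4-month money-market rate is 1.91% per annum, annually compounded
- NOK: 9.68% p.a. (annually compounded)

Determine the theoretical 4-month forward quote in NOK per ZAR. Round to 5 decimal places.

0.53597

T = 4/12 years.
Growth of 1 NOK over T: (1 + 0.0968)^(4/12) = 1.0312781.
Growth of 1 ZAR over T: (1 + 0.0191)^(4/12) = 1.0063266.
CIP: F = S · (grow NOK)/(grow ZAR) = 0.523 × 1.0312781/1.0063266 = 0.5359676 NOK per ZAR.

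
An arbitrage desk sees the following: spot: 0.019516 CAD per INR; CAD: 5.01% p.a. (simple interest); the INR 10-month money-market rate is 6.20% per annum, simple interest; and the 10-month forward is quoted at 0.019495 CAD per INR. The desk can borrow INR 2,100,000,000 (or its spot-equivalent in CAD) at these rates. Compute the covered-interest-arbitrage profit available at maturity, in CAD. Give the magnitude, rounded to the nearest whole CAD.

T = 10/12 years.
Route A — deposit INR, sell forward: 2,100,000,000 × 1.0516666667 × 0.019495 = CAD 43,054,707.50.
Route B — convert at spot, deposit CAD: 2,100,000,000 × 0.019516 × 1.041750 = CAD 42,694,665.30.
The quoted forward overvalues INR, so borrow CAD, buy INR at spot, deposit the INR at 6.20%, and sell the proceeds forward at 0.019495.
Arbitrage profit = |43,054,707.50 − 42,694,665.30| = CAD 360,042.

CAD 360,042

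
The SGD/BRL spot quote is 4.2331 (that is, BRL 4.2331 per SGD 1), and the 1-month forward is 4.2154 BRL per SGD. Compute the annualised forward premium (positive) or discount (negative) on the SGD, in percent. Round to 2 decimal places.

-5.02%

T = 1/12 years.
Period premium: (4.2154 − 4.2331)/4.2331 = -0.0041813.
×(1/T) gives -5.02% p.a.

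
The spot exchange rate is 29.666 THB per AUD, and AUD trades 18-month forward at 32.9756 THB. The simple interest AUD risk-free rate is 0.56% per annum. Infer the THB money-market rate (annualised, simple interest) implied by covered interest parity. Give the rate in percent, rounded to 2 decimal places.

T = 18/12 years.
F/S = 32.9756/29.666 = 1.1115621 = (growth of THB) / (growth of AUD).
AUD growth factor: 1 + 0.0056×18/12 = 1.008400.
That pins the THB growth at 1.1208992.
(1.1208992 − 1)/T = 0.080599, i.e. 8.06%.

8.06%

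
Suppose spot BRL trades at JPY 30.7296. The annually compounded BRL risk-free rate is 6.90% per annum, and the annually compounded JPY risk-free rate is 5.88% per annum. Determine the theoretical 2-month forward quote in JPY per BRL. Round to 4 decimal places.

30.6805

T = 2/12 years.
JPY growth factor: (1 + 0.0588)^(2/12) = 1.00956818.
BRL accumulates by (1 + 0.0690)^(2/12) = 1.01118267.
CIP: F = S · (grow JPY)/(grow BRL) = 30.7296 × 1.00956818/1.01118267 = 30.680536 JPY per BRL.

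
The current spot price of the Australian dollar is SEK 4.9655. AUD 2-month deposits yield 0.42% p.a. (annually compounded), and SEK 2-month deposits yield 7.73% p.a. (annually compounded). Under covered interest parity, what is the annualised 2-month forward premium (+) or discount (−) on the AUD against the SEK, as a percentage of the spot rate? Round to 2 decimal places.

T = 2/12 years.
No-arbitrage forward: 4.9655 × 1.012487 / 1.0006988 = 5.0239934 SEK/AUD.
(F − S)/S ÷ T = (5.0239934 − 4.9655)/4.9655/(2/12) = 0.070680 → 7.07%.

+7.07%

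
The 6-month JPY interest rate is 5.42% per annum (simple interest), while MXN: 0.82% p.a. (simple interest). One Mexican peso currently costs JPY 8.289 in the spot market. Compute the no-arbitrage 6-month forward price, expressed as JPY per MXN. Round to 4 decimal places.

8.4789

T = 6/12 years.
JPY growth factor: 1 + 0.0542×6/12 = 1.027100.
MXN growth factor: 1 + 0.0082×6/12 = 1.004100.
CIP: F = S · (grow JPY)/(grow MXN) = 8.289 × 1.027100/1.004100 = 8.478869 JPY per MXN.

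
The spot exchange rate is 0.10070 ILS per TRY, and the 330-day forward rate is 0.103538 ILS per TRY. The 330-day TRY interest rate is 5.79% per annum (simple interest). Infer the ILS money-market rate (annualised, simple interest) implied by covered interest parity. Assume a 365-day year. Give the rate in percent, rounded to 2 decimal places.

9.07%

T = 330/365 years.
By CIP, F/S equals the ILS-to-TRY growth ratio: 0.103538/0.1007 = 1.0281827.
TRY growth factor: 1 + 0.0579×330/365 = 1.0523479.
That pins the ILS growth at 1.0820059.
(1.0820059 − 1)/T = 0.090703, i.e. 9.07%.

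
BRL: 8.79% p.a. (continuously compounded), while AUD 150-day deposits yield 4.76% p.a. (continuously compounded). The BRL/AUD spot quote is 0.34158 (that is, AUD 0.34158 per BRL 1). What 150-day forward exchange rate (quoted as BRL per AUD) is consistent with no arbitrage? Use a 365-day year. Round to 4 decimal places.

T = 150/365 years.
Growth of 1 AUD over T: e^(0.0476×150/365) = 1.0197542.
BRL accumulates by e^(0.0879×150/365) = 1.0367837.
Forward (AUD per BRL) = 0.34158 × 1.0197542 / 1.0367837 = 0.3359694.
Invert for BRL per AUD: 1 / 0.3359694 = 2.9765.

2.9765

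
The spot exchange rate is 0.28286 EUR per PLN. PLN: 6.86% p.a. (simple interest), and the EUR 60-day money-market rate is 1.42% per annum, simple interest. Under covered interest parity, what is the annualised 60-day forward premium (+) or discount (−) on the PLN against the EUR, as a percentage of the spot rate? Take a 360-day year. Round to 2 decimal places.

-5.38%

T = 60/360 years.
CIP forward (EUR per PLN) = 0.28286 × 1.0023667/1.0114333 = 0.28032441.
Annualised premium = (F − S)/S × (1/T) = (0.28032441 − 0.28286)/0.28286 ÷ (60/360) = -5.38%.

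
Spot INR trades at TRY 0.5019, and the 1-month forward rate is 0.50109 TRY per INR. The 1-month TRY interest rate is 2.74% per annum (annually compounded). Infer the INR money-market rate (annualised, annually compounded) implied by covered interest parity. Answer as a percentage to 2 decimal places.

4.75%

T = 1/12 years.
By CIP, F/S equals the TRY-to-INR growth ratio: 0.50109/0.5019 = 0.9983861.
The TRY side grows by (1 + 0.0274)^(1/12) = 1.0022552.
So the INR growth factor = 1.0038754.
Annualise: 1.0038754^(12/1) − 1 = 0.047509 = 4.75%.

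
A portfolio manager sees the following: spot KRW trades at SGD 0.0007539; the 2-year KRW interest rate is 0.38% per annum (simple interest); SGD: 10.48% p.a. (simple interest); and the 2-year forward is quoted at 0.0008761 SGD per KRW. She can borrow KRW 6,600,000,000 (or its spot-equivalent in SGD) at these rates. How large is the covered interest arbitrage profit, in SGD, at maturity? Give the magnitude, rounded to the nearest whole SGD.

SGD 192,450

T = 2 years.
Route A — deposit KRW, sell forward: 6,600,000,000 × 1.007600 × 0.0008761 = SGD 5,826,205.18.
Route B — convert at spot, deposit SGD: 6,600,000,000 × 0.0007539 × 1.209600 = SGD 6,018,655.10.
The quoted forward undervalues KRW, so borrow KRW, convert to SGD at spot, deposit the SGD at 10.48%, and buy KRW forward at 0.0008761 to cover the loan.
Arbitrage profit = |5,826,205.18 − 6,018,655.10| = SGD 192,450.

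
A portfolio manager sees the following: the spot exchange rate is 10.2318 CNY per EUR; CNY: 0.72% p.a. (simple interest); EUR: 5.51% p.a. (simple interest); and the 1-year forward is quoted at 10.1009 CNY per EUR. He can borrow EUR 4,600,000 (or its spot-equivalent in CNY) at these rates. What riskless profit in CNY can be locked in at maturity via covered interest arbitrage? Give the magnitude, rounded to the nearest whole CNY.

T = 1 year.
Keep in EUR, deliver into the forward: 4,600,000·1.055100·10.1009 = CNY 49,024,314.11.
Swap to CNY now, deposit: 4,600,000·10.2318·1.007200 = CNY 47,405,157.22.
The quoted forward overvalues EUR, so borrow CNY, buy EUR at spot, deposit the EUR at 5.51%, and sell the proceeds forward at 10.1009.
Profit = 49,024,314.11 − 47,405,157.22 = CNY 1,619,157.

CNY 1,619,157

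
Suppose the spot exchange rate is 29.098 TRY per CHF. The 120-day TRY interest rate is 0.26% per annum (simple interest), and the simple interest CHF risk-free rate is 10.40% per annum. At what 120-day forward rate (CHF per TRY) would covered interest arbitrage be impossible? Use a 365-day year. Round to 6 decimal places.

T = 120/365 years.
TRY growth factor: 1 + 0.0026×120/365 = 1.0008548.
CHF accumulates by 1 + 0.1040×120/365 = 1.0341918.
So F = 29.098 × 1.0008548 / 1.0341918 = 28.16003 (TRY/CHF).
Invert for CHF per TRY: 1 / 28.16003 = 0.035511.

0.035511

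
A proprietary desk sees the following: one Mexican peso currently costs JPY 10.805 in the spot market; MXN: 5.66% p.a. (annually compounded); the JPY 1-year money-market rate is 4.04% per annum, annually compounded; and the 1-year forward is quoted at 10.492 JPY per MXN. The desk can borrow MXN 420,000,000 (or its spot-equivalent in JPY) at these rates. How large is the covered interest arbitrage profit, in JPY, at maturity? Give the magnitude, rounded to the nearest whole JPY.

T = 1 year.
Invest the MXN and cover forward: 420,000,000 × 1.056600 × 10.492 = JPY 4,656,055,824.00.
Convert at spot and invest in JPY: 420,000,000 × 10.805 × 1.040400 = JPY 4,721,439,240.00.
The quoted forward undervalues MXN, so borrow MXN, convert to JPY at spot, deposit the JPY at 4.04%, and buy MXN forward at 10.492 to cover the loan.
Arbitrage profit = |4,656,055,824.00 − 4,721,439,240.00| = JPY 65,383,416.

JPY 65,383,416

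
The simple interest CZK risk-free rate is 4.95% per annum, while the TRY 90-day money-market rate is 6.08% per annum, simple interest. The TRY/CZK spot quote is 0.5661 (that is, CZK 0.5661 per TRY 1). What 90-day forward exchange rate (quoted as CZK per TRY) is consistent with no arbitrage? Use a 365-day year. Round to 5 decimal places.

0.56455

T = 90/365 years.
CZK growth factor: 1 + 0.0495×90/365 = 1.0122055.
Growth of 1 TRY over T: 1 + 0.0608×90/365 = 1.0149918.
Forward (CZK per TRY) = 0.5661 × 1.0122055 / 1.0149918 = 0.5645460.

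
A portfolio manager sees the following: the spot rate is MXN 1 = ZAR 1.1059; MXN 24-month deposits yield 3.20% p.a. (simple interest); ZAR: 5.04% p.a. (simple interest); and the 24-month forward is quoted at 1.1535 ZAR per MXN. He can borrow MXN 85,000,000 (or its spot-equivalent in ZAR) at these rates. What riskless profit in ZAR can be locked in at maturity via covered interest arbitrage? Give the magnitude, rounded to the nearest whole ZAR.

ZAR 845,689

T = 2 years.
Keep in MXN, deliver into the forward: 85,000,000·1.064000·1.1535 = ZAR 104,322,540.00.
Swap to ZAR now, deposit: 85,000,000·1.1059·1.100800 = ZAR 103,476,851.20.
The quoted forward overvalues MXN, so borrow ZAR, buy MXN at spot, deposit the MXN at 3.20%, and sell the proceeds forward at 1.1535.
The gap between the two covered legs is ZAR 845,689.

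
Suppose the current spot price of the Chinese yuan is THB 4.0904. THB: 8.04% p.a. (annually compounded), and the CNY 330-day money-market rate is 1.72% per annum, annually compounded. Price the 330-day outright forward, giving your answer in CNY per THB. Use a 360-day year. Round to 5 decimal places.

T = 330/360 years.
Growth of 1 THB over T: (1 + 0.0804)^(330/360) = 1.073460.
CNY growth factor: (1 + 0.0172)^(330/360) = 1.0157554.
So F = 4.0904 × 1.073460 / 1.0157554 = 4.322774 (THB/CNY).
Quoted the other way: 1/4.322774 = 0.23133 CNY per THB.

0.23133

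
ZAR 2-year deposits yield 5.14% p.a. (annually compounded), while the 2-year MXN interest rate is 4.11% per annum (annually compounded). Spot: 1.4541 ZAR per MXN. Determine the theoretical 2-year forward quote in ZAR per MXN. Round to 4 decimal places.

T = 2 years.
ZAR accumulates by (1 + 0.0514)^2 = 1.105442.
Growth of 1 MXN over T: (1 + 0.0411)^2 = 1.0838892.
So F = 1.4541 × 1.105442 / 1.0838892 = 1.483014 (ZAR/MXN).

1.4830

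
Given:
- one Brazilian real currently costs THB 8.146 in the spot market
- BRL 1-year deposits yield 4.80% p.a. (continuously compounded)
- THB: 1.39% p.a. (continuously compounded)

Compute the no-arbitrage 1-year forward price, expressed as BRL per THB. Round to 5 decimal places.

0.12702

T = 1 year.
THB accumulates by e^(0.0139×1) = 1.0139971.
BRL accumulates by e^(0.0480×1) = 1.0491707.
Forward (THB per BRL) = 8.146 × 1.0139971 / 1.0491707 = 7.872904.
Quoted the other way: 1/7.872904 = 0.12702 BRL per THB.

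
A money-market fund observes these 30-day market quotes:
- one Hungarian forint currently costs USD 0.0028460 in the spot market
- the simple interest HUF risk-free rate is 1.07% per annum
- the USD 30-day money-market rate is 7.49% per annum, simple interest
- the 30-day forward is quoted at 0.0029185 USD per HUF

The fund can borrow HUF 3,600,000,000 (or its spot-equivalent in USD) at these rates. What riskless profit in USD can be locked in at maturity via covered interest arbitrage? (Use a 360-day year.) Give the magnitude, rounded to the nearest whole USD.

T = 30/360 years.
Keep in HUF, deliver into the forward: 3,600,000,000·1.0008916667·0.0029185 = USD 10,515,968.39.
Swap to USD now, deposit: 3,600,000,000·0.0028460·1.0062416667 = USD 10,309,549.62.
The quoted forward overvalues HUF, so borrow USD, buy HUF at spot, deposit the HUF at 1.07%, and sell the proceeds forward at 0.0029185.
The gap between the two covered legs is USD 206,419.

USD 206,419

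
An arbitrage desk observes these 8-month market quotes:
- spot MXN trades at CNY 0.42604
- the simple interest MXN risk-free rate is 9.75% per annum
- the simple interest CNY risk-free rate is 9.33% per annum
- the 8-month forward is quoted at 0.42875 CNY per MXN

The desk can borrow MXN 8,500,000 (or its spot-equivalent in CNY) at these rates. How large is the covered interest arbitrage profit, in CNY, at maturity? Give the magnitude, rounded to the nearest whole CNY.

T = 8/12 years.
Keep in MXN, deliver into the forward: 8,500,000·1.065000·0.42875 = CNY 3,881,259.38.
Swap to CNY now, deposit: 8,500,000·0.42604·1.062200 = CNY 3,846,587.35.
The quoted forward overvalues MXN, so borrow CNY, buy MXN at spot, deposit the MXN at 9.75%, and sell the proceeds forward at 0.42875.
The gap between the two covered legs is CNY 34,672.

CNY 34,672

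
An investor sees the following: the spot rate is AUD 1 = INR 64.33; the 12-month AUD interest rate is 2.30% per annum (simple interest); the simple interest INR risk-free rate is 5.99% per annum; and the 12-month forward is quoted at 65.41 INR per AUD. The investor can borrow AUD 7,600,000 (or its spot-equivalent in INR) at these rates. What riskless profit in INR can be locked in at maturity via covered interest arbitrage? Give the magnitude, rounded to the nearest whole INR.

INR 9,643,921

T = 1 year.
Invest the AUD and cover forward: 7,600,000 × 1.023000 × 65.41 = INR 508,549,668.00.
Convert at spot and invest in INR: 7,600,000 × 64.33 × 1.059900 = INR 518,193,589.20.
The quoted forward undervalues AUD, so borrow AUD, convert to INR at spot, deposit the INR at 5.99%, and buy AUD forward at 65.41 to cover the loan.
Arbitrage profit = |508,549,668.00 − 518,193,589.20| = INR 9,643,921.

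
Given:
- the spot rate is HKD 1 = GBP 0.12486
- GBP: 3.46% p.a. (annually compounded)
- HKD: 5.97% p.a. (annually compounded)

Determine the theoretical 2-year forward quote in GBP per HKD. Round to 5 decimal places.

T = 2 years.
GBP accumulates by (1 + 0.0346)^2 = 1.0703972.
HKD accumulates by (1 + 0.0597)^2 = 1.1229641.
CIP: F = S · (grow GBP)/(grow HKD) = 0.12486 × 1.0703972/1.1229641 = 0.1190152 GBP per HKD.

0.11902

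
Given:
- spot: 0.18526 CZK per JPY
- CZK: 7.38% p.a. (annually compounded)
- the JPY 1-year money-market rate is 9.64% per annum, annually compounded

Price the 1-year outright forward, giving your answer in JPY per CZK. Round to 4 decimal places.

T = 1 year.
Growth of 1 CZK over T: (1 + 0.0738)^1 = 1.073800.
JPY accumulates by (1 + 0.0964)^1 = 1.096400.
CIP: F = S · (grow CZK)/(grow JPY) = 0.18526 × 1.073800/1.096400 = 0.1814413 CZK per JPY.
Invert for JPY per CZK: 1 / 0.1814413 = 5.5114.

5.5114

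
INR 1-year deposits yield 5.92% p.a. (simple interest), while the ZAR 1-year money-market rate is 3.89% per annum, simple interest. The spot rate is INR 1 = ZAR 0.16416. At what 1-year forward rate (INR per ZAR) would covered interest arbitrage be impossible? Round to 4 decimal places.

6.2106

T = 1 year.
Growth of 1 ZAR over T: 1 + 0.0389×1 = 1.038900.
Growth of 1 INR over T: 1 + 0.0592×1 = 1.059200.
Forward (ZAR per INR) = 0.16416 × 1.038900 / 1.059200 = 0.1610138.
Invert for INR per ZAR: 1 / 0.1610138 = 6.2106.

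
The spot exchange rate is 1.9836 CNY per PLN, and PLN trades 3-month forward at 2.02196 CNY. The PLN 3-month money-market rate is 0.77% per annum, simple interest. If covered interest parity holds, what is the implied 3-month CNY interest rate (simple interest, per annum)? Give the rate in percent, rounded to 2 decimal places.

8.52%

T = 3/12 years.
CIP gives F = S · g_CNY/g_PLN, so g_CNY/g_PLN = 2.02196/1.9836 = 1.0193386.
PLN growth factor: 1 + 0.0077×3/12 = 1.001925.
That pins the CNY growth at 1.0213008.
(1.0213008 − 1)/T = 0.085203, i.e. 8.52%.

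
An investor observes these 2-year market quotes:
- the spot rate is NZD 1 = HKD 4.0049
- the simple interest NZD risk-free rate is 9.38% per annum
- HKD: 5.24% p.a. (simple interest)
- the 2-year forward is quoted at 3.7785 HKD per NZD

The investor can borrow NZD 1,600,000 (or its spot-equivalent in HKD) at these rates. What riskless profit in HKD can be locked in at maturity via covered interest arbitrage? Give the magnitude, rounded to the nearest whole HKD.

T = 2 years.
Keep in NZD, deliver into the forward: 1,600,000·1.187600·3.7785 = HKD 7,179,754.56.
Swap to HKD now, deposit: 1,600,000·4.0049·1.104800 = HKD 7,079,381.63.
The quoted forward overvalues NZD, so borrow HKD, buy NZD at spot, deposit the NZD at 9.38%, and sell the proceeds forward at 3.7785.
Profit = 7,179,754.56 − 7,079,381.63 = HKD 100,373.

HKD 100,373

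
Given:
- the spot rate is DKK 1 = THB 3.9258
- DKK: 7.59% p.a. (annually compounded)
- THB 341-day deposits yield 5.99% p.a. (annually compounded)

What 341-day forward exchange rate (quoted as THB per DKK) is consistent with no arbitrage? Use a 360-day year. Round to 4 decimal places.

T = 341/360 years.
THB accumulates by (1 + 0.0599)^(341/360) = 1.0566508.
Growth of 1 DKK over T: (1 + 0.0759)^(341/360) = 1.0717539.
CIP: F = S · (grow THB)/(grow DKK) = 3.9258 × 1.0566508/1.0717539 = 3.870478 THB per DKK.

3.8705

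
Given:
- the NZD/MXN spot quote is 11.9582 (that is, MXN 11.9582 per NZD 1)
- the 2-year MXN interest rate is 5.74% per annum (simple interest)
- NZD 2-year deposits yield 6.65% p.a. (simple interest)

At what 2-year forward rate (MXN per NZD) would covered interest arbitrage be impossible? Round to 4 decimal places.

11.7661

T = 2 years.
MXN growth factor: 1 + 0.0574×2 = 1.114800.
NZD accumulates by 1 + 0.0665×2 = 1.133000.
CIP: F = S · (grow MXN)/(grow NZD) = 11.9582 × 1.114800/1.133000 = 11.766109 MXN per NZD.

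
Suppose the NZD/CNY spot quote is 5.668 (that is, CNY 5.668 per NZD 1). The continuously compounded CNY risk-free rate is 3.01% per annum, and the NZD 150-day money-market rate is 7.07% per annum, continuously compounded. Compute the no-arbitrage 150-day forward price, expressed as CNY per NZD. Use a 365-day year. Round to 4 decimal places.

5.5742

T = 150/365 years.
CNY growth factor: e^(0.0301×150/365) = 1.0124467.
NZD accumulates by e^(0.0707×150/365) = 1.029481.
CIP: F = S · (grow CNY)/(grow NZD) = 5.668 × 1.0124467/1.029481 = 5.574214 CNY per NZD.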